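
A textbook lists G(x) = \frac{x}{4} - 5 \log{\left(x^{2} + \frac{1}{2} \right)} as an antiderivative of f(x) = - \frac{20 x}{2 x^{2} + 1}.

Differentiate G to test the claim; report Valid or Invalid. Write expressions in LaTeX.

d/dx[G] = \frac{2 x^{2} - 80 x + 1}{8 x^{2} + 4}
d/dx[G] - f(x) = \frac{1}{4} != 0.

Invalid: d/dx[G] - f = \frac{1}{4}, which is not 0.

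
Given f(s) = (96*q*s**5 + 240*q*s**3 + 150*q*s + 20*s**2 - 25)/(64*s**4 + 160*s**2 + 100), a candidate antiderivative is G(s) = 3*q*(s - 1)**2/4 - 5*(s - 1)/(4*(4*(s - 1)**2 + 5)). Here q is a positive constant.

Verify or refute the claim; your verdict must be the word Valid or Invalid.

d/ds[G] = (96*q*s**5 - 480*q*s**4 + 1200*q*s**3 - 1680*q*s**2 + 1350*q*s - 486*q + 20*s**2 - 40*s - 5)/(64*s**4 - 256*s**3 + 544*s**2 - 576*s + 324)
d/ds[G] - f(s) = (-768*q*s**8 + 3072*q*s**7 - 8448*q*s**6 + 14592*q*s**5 - 21408*q*s**4 + 22080*q*s**3 - 19920*q*s**2 + 10800*q*s - 6075*q + 320*s**5 - 800*s**4 - 160*s**3 + 1040*s**2 - 2300*s + 950)/(512*s**8 - 2048*s**7 + 5632*s**6 - 9728*s**5 + 14272*s**4 - 14720*s**3 + 13280*s**2 - 7200*s + 4050) != 0.

Invalid: d/ds[G] - f = (-768*q*s**8 + 3072*q*s**7 - 8448*q*s**6 + 14592*q*s**5 - 21408*q*s**4 + 22080*q*s**3 - 19920*q*s**2 + 10800*q*s - 6075*q + 320*s**5 - 800*s**4 - 160*s**3 + 1040*s**2 - 2300*s + 950)/(512*s**8 - 2048*s**7 + 5632*s**6 - 9728*s**5 + 14272*s**4 - 14720*s**3 + 13280*s**2 - 7200*s + 4050), which is not 0.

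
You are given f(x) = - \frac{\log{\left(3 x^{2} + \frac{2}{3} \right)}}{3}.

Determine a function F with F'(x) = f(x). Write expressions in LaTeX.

An antiderivative is F(x) = - \frac{x \log{\left(3 x^{2} + \frac{2}{3} \right)}}{3} + \frac{2 x}{3} - \frac{2 \sqrt{2} \operatorname{atan}{\left(\frac{3 \sqrt{2} x}{2} \right)}}{9}.

An antiderivative F(x) passes only if d/dx[F] lands on f(x) exactly.
Check: d/dx[- \frac{x \log{\left(3 x^{2} + \frac{2}{3} \right)}}{3} + \frac{2 x}{3} - \frac{2 \sqrt{2} \operatorname{atan}{\left(\frac{3 \sqrt{2} x}{2} \right)}}{9}] = - \frac{\log{\left(3 x^{2} + \frac{2}{3} \right)}}{3} = f(x).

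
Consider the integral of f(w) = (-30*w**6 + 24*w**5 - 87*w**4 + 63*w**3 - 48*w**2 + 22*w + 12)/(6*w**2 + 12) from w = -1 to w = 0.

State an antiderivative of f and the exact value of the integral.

Antiderivative: F(w) = (-12*w**5 + 12*w**4 - 18*w**3 + 15*w**2 + 12*w - 8*log(w**2 + 2) + 48)/12; value = -15/4 - 2*log(2)/3 + 2*log(3)/3

An antiderivative F(w) passes only if d/dw[F] lands on f(w) exactly.
F(w) = (-12*w**5 + 12*w**4 - 18*w**3 + 15*w**2 + 12*w - 8*log(w**2 + 2) + 48)/12 is an antiderivative of f.
Check: d/dw[(-12*w**5 + 12*w**4 - 18*w**3 + 15*w**2 + 12*w - 8*log(w**2 + 2) + 48)/12] = (-30*w**6 + 24*w**5 - 87*w**4 + 63*w**3 - 48*w**2 + 22*w + 12)/(6*w**2 + 12) = f(w).
F(0) = 4 - 2*log(2)/3; F(-1) = 31/4 - 2*log(3)/3.
Integral = F(0) - F(-1) = -15/4 - 2*log(2)/3 + 2*log(3)/3.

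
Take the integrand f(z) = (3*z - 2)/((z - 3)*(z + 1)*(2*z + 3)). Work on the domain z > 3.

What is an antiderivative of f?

The denominator factors as (z - 3)*(z + 1)*(2*z + 3); partial fractions split f into directly integrable pieces: -26/(9*(2*z + 3)) + 5/(4*(z + 1)) + 7/(36*(z - 3)).
Check: d/dz[7*log(z - 3)/36 + 5*log(z + 1)/4 - 13*log(z + 3/2)/9] = (3*z - 2)/(2*z**3 - z**2 - 12*z - 9), which equals f(z).

An antiderivative is F(z) = 7*log(z - 3)/36 + 5*log(z + 1)/4 - 13*log(z + 3/2)/9.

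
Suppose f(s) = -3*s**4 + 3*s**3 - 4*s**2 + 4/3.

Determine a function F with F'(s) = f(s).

An antiderivative is F(s) = -3*s**5/5 + 3*s**4/4 - 4*s**3/3 + 4*s/3.

Integrate term by term and add the pieces.
Check: d/ds[-3*s**5/5 + 3*s**4/4 - 4*s**3/3 + 4*s/3] = -3*s**4 + 3*s**3 - 4*s**2 + 4/3 = f(s).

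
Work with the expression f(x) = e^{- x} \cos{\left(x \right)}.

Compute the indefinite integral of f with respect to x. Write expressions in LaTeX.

A first test for any F(x): its x-derivative must equal f(x) identically.
Check: d/dx[- \frac{\left(- \sin{\left(x \right)} + \cos{\left(x \right)}\right) e^{- x}}{2}] = e^{- x} \cos{\left(x \right)} = f(x).

F(x) = - \frac{\left(- \sin{\left(x \right)} + \cos{\left(x \right)}\right) e^{- x}}{2} + C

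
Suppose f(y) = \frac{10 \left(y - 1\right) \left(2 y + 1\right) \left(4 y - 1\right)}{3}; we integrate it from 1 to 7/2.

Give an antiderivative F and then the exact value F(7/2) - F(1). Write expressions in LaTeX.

f matches the chain-rule pattern g'(h)*h' with inner function h(y) = 2 y^{2} - y - 1; substituting u = h(y) collapses the integral.
F(y) = \frac{5 \left(2 y^{2} - y - 1\right)^{2}}{3} is an antiderivative of f.
Check: d/dy[\frac{5 \left(2 y^{2} - y - 1\right)^{2}}{3}] = \frac{80 y^{3}}{3} - 20 y^{2} - 10 y + \frac{10}{3}, which equals f(y).
F(7/2) = \frac{2000}{3}; F(1) = 0.
Integral = F(7/2) - F(1) = \frac{2000}{3}.

Antiderivative: F(y) = \frac{5 \left(2 y^{2} - y - 1\right)^{2}}{3}; value = \frac{2000}{3}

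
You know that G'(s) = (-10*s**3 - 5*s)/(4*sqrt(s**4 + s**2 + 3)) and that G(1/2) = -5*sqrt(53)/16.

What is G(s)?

The substitution u = s**4 + s**2 + 3 works: G'(s) is exactly (dG/du)*(du/ds) for that inner function.
A general antiderivative is -5*sqrt(s**4 + s**2 + 3)/4 + C.
The condition gives C = -5*sqrt(53)/16 - (-5*sqrt(53)/16) = 0.
So G(s) = -5*sqrt(s**4 + s**2 + 3)/4.
Check: d/ds[-5*sqrt(s**4 + s**2 + 3)/4] = (-10*s**3 - 5*s)/(4*sqrt(s**4 + s**2 + 3)) = G'(s).

G(s) = -5*sqrt(s**4 + s**2 + 3)/4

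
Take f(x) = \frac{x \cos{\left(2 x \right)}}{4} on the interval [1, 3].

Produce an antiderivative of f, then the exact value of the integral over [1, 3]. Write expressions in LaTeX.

Antiderivative: F(x) = \frac{x \sin{\left(2 x \right)}}{8} + \frac{\cos{\left(2 x \right)}}{16}; value = - \frac{\sin{\left(2 \right)}}{8} + \frac{3 \sin{\left(6 \right)}}{8} - \frac{\cos{\left(2 \right)}}{16} + \frac{\cos{\left(6 \right)}}{16}

Since d/dx undoes antidifferentiation here, F'(x) = f(x) is required of F(x).
F(x) = \frac{x \sin{\left(2 x \right)}}{8} + \frac{\cos{\left(2 x \right)}}{16} is an antiderivative of f.
Check: d/dx[\frac{x \sin{\left(2 x \right)}}{8} + \frac{\cos{\left(2 x \right)}}{16}] = \frac{x \cos{\left(2 x \right)}}{4} = f(x).
F(3) = \frac{3 \sin{\left(6 \right)}}{8} + \frac{\cos{\left(6 \right)}}{16}; F(1) = \frac{\cos{\left(2 \right)}}{16} + \frac{\sin{\left(2 \right)}}{8}.
Integral = F(3) - F(1) = - \frac{\sin{\left(2 \right)}}{8} + \frac{3 \sin{\left(6 \right)}}{8} - \frac{\cos{\left(2 \right)}}{16} + \frac{\cos{\left(6 \right)}}{16}.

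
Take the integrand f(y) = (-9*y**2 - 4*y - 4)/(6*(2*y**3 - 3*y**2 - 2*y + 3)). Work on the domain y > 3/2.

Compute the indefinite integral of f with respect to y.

The denominator factors as 6*(y - 1)*(y + 1)*(2*y - 3); partial fractions split f into directly integrable pieces: -121/(30*(2*y - 3)) - 3/(20*(y + 1)) + 17/(12*(y - 1)).
Check: d/dy[-121*log(y - 3/2)/60 + 17*log(y - 1)/12 - 3*log(y + 1)/20] = (-9*y**2 - 4*y - 4)/(12*y**3 - 18*y**2 - 12*y + 18), which equals f(y).

F(y) = -121*log(y - 3/2)/60 + 17*log(y - 1)/12 - 3*log(y + 1)/20 + C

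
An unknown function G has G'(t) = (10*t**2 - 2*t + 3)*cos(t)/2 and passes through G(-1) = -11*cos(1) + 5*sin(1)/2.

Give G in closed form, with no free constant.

G(t) = (10*t**2*sin(t) - 2*t*sin(t) + 20*t*cos(t) - 17*sin(t) - 2*cos(t))/2

Recover the given G'(t) by differentiating a candidate G(t); any mismatch rules it out.
A general antiderivative is 5*t**2*sin(t) - t*sin(t) + 10*t*cos(t) - 17*sin(t)/2 - cos(t) + C.
The condition gives C = -11*cos(1) + 5*sin(1)/2 - (-11*cos(1) + 5*sin(1)/2) = 0.
So G(t) = (10*t**2*sin(t) - 2*t*sin(t) + 20*t*cos(t) - 17*sin(t) - 2*cos(t))/2.
Check: d/dt[(10*t**2*sin(t) - 2*t*sin(t) + 20*t*cos(t) - 17*sin(t) - 2*cos(t))/2] = 5*t**2*cos(t) - t*cos(t) + 3*cos(t)/2, which equals G'(t).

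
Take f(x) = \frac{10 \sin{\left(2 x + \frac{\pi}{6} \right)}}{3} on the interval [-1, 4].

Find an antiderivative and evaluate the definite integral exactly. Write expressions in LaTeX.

For F(x) to be correct the identity F'(x) - f(x) = 0 must hold.
F(x) = - \frac{5 \cos{\left(2 x + \frac{\pi}{6} \right)}}{3} is an antiderivative of f.
Check: d/dx[- \frac{5 \cos{\left(2 x + \frac{\pi}{6} \right)}}{3}] = \frac{10 \sin{\left(2 x + \frac{\pi}{6} \right)}}{3} = f(x).
F(4) = - \frac{5 \cos{\left(\frac{\pi}{6} + 8 \right)}}{3}; F(-1) = - \frac{5 \sin{\left(\frac{\pi}{3} + 2 \right)}}{3}.
Integral = F(4) - F(-1) = \frac{5 \sin{\left(\frac{\pi}{3} + 2 \right)}}{3} - \frac{5 \cos{\left(\frac{\pi}{6} + 8 \right)}}{3}.

Antiderivative: F(x) = - \frac{5 \cos{\left(2 x + \frac{\pi}{6} \right)}}{3}; value = \frac{5 \sin{\left(\frac{\pi}{3} + 2 \right)}}{3} - \frac{5 \cos{\left(\frac{\pi}{6} + 8 \right)}}{3}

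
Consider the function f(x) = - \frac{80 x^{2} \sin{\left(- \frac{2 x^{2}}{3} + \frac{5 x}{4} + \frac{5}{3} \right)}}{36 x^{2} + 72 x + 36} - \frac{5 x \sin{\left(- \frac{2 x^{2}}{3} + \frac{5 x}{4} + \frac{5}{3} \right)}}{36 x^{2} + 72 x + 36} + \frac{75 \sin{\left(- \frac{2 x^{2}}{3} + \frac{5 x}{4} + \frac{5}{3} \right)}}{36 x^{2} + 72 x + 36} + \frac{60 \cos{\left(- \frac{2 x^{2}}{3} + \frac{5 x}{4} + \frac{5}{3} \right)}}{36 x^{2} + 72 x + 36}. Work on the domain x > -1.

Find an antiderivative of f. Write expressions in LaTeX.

An antiderivative is F(x) = - \frac{5 \cos{\left(- \frac{2 x^{2}}{3} + \frac{5 x}{4} + \frac{5}{3} \right)}}{3 \left(x + 1\right)}.

f has the shape u'v + uv' for u = - \frac{5}{3 \left(x + 1\right)} and v = \cos{\left(- \frac{2 x^{2}}{3} + \frac{5 x}{4} + \frac{5}{3} \right)} — it is the derivative of the product u*v.
Check: d/dx[- \frac{5 \cos{\left(- \frac{2 x^{2}}{3} + \frac{5 x}{4} + \frac{5}{3} \right)}}{3 \left(x + 1\right)}] = \frac{- 80 x^{2} \sin{\left(- \frac{2 x^{2}}{3} + \frac{5 x}{4} + \frac{5}{3} \right)} - 5 x \sin{\left(- \frac{2 x^{2}}{3} + \frac{5 x}{4} + \frac{5}{3} \right)} + 75 \sin{\left(- \frac{2 x^{2}}{3} + \frac{5 x}{4} + \frac{5}{3} \right)} + 60 \cos{\left(- \frac{2 x^{2}}{3} + \frac{5 x}{4} + \frac{5}{3} \right)}}{36 x^{2} + 72 x + 36}, which equals f(x).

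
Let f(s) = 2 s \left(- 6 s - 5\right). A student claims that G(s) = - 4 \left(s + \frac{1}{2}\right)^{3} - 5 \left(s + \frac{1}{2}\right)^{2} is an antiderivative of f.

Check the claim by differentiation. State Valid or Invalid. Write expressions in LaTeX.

Invalid: d/ds[G] - f = - 12 s - 8, which is not 0.

d/ds[G] = - 12 s^{2} - 22 s - 8
d/ds[G] - f(s) = - 12 s - 8 != 0.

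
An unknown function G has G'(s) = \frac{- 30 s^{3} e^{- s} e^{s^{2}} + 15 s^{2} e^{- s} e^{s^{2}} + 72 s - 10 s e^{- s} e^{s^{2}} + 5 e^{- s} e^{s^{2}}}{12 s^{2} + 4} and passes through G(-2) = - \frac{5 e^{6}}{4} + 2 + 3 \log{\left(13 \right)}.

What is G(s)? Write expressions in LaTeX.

G(s) = - \frac{5 e^{s^{2} - s}}{4} + 3 \log{\left(3 s^{2} + 1 \right)} + 2

A candidate passes only if d/ds[G] lands on the given G'(s) exactly.
A general antiderivative is - \frac{5 e^{s^{2} - s}}{4} + 3 \log{\left(3 s^{2} + 1 \right)} + C.
The condition gives C = - \frac{5 e^{6}}{4} + 2 + 3 \log{\left(13 \right)} - (- \frac{5 e^{6}}{4} + 3 \log{\left(13 \right)}) = 2.
So G(s) = - \frac{5 e^{s^{2} - s}}{4} + 3 \log{\left(3 s^{2} + 1 \right)} + 2.
Check: d/ds[- \frac{5 e^{s^{2} - s}}{4} + 3 \log{\left(3 s^{2} + 1 \right)} + 2] = \frac{- 30 s^{3} e^{- s} e^{s^{2}} + 15 s^{2} e^{- s} e^{s^{2}} + 72 s - 10 s e^{- s} e^{s^{2}} + 5 e^{- s} e^{s^{2}}}{12 s^{2} + 4} = G'(s).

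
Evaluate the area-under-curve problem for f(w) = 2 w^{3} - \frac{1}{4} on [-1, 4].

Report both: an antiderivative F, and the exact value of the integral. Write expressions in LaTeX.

Antiderivative: F(w) = \frac{w \left(2 w^{3} - 1\right)}{4}; value = \frac{505}{4}

An antiderivative F(w) passes only if d/dw[F] lands on f(w) exactly.
F(w) = \frac{w \left(2 w^{3} - 1\right)}{4} is an antiderivative of f.
Check: d/dw[\frac{w \left(2 w^{3} - 1\right)}{4}] = 2 w^{3} - \frac{1}{4} = f(w).
F(4) = 127; F(-1) = \frac{3}{4}.
Integral = F(4) - F(-1) = \frac{505}{4}.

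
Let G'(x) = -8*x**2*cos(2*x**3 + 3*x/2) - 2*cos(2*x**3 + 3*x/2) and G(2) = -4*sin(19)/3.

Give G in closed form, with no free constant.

G(x) = -4*sin(2*x**3 + 3*x/2)/3

The substitution u = 2*x**3 + 3*x/2 works: G'(x) is exactly (dG/du)*(du/dx) for that inner function.
A general antiderivative is -4*sin(2*x**3 + 3*x/2)/3 + C.
The condition gives C = -4*sin(19)/3 - (-4*sin(19)/3) = 0.
So G(x) = -4*sin(2*x**3 + 3*x/2)/3.
Check: d/dx[-4*sin(2*x**3 + 3*x/2)/3] = -8*x**2*cos(2*x**3 + 3*x/2) - 2*cos(2*x**3 + 3*x/2) = G'(x).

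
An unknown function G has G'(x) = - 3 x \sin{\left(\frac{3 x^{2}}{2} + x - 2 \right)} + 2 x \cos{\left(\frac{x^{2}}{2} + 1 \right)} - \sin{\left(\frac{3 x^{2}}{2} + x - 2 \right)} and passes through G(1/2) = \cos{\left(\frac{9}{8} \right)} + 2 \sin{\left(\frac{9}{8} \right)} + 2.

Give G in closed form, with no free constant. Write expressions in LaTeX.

Integrate term by term and add the pieces.
A general antiderivative is 2 \sin{\left(\frac{x^{2}}{2} + 1 \right)} + \cos{\left(\frac{3 x^{2}}{2} + x - 2 \right)} + C.
The condition gives C = \cos{\left(\frac{9}{8} \right)} + 2 \sin{\left(\frac{9}{8} \right)} + 2 - (\cos{\left(\frac{9}{8} \right)} + 2 \sin{\left(\frac{9}{8} \right)}) = 2.
So G(x) = 2 \sin{\left(\frac{x^{2}}{2} + 1 \right)} + \cos{\left(\frac{3 x^{2}}{2} + x - 2 \right)} + 2.
Check: d/dx[2 \sin{\left(\frac{x^{2}}{2} + 1 \right)} + \cos{\left(\frac{3 x^{2}}{2} + x - 2 \right)} + 2] = - 3 x \sin{\left(\frac{3 x^{2}}{2} + x - 2 \right)} + 2 x \cos{\left(\frac{x^{2}}{2} + 1 \right)} - \sin{\left(\frac{3 x^{2}}{2} + x - 2 \right)} = G'(x).

G(x) = 2 \sin{\left(\frac{x^{2}}{2} + 1 \right)} + \cos{\left(\frac{3 x^{2}}{2} + x - 2 \right)} + 2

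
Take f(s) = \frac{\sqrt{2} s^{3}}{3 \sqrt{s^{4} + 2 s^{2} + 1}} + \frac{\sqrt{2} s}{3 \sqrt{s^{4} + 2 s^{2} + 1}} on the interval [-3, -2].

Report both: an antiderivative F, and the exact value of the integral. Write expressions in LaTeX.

Antiderivative: F(s) = \frac{\sqrt{2} \sqrt{s^{4} + 2 s^{2} + 1}}{6}; value = - \frac{5 \sqrt{2}}{6}

f matches the chain-rule pattern g'(h)*h' with inner function h(s) = \frac{s^{4}}{2} + s^{2} + \frac{1}{2}; substituting u = h(s) collapses the integral.
F(s) = \frac{\sqrt{2} \sqrt{s^{4} + 2 s^{2} + 1}}{6} is an antiderivative of f.
Check: d/ds[\frac{\sqrt{2} \sqrt{s^{4} + 2 s^{2} + 1}}{6}] = \frac{\sqrt{2} s^{3} + \sqrt{2} s}{3 \sqrt{s^{4} + 2 s^{2} + 1}}, which equals f(s).
F(-2) = \frac{5 \sqrt{2}}{6}; F(-3) = \frac{5 \sqrt{2}}{3}.
Integral = F(-2) - F(-3) = - \frac{5 \sqrt{2}}{6}.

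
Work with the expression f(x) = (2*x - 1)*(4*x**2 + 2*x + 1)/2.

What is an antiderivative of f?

An antiderivative is F(x) = x**4 - x/2.

An antiderivative F(x) passes only if d/dx[F] lands on f(x) exactly.
Check: d/dx[x**4 - x/2] = 4*x**3 - 1/2, which equals f(x).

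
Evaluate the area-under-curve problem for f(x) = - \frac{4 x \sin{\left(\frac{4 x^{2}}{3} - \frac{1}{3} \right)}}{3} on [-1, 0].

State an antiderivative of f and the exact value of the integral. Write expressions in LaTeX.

f matches the chain-rule pattern g'(h)*h' with inner function h(x) = \frac{4 x^{2}}{3} - \frac{1}{3}; substituting u = h(x) collapses the integral.
F(x) = \frac{\cos{\left(\frac{4 x^{2}}{3} - \frac{1}{3} \right)}}{2} is an antiderivative of f.
Check: d/dx[\frac{\cos{\left(\frac{4 x^{2}}{3} - \frac{1}{3} \right)}}{2}] = - \frac{4 x \sin{\left(\frac{4 x^{2}}{3} - \frac{1}{3} \right)}}{3} = f(x).
F(0) = \frac{\cos{\left(\frac{1}{3} \right)}}{2}; F(-1) = \frac{\cos{\left(1 \right)}}{2}.
Integral = F(0) - F(-1) = - \frac{\cos{\left(1 \right)}}{2} + \frac{\cos{\left(\frac{1}{3} \right)}}{2}.

Antiderivative: F(x) = \frac{\cos{\left(\frac{4 x^{2}}{3} - \frac{1}{3} \right)}}{2}; value = - \frac{\cos{\left(1 \right)}}{2} + \frac{\cos{\left(\frac{1}{3} \right)}}{2}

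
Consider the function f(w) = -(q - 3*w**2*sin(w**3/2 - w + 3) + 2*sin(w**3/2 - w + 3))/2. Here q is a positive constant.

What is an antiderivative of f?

An antiderivative is F(w) = (-q*w - 2*cos(w**3/2 - w + 3))/2.

A candidate is checked by its d/dw: the result must match f(w).
Check: d/dw[(-q*w - 2*cos(w**3/2 - w + 3))/2] = -q/2 + 3*w**2*sin(w**3/2 - w + 3)/2 - sin(w**3/2 - w + 3), which equals f(w).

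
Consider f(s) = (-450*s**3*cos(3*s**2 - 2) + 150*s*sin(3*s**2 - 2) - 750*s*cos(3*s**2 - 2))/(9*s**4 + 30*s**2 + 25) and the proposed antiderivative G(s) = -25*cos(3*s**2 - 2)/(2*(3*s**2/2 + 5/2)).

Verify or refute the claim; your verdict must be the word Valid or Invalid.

d/ds[G] = (450*s**3*sin(3*s**2 - 2) + 750*s*sin(3*s**2 - 2) + 150*s*cos(3*s**2 - 2))/(9*s**4 + 30*s**2 + 25)
d/ds[G] - f(s) = (450*s**3*sin(3*s**2 - 2) + 450*s**3*cos(3*s**2 - 2) + 600*s*sin(3*s**2 - 2) + 900*s*cos(3*s**2 - 2))/(9*s**4 + 30*s**2 + 25) != 0.

Invalid: d/ds[G] - f = (450*s**3*sin(3*s**2 - 2) + 450*s**3*cos(3*s**2 - 2) + 600*s*sin(3*s**2 - 2) + 900*s*cos(3*s**2 - 2))/(9*s**4 + 30*s**2 + 25), which is not 0.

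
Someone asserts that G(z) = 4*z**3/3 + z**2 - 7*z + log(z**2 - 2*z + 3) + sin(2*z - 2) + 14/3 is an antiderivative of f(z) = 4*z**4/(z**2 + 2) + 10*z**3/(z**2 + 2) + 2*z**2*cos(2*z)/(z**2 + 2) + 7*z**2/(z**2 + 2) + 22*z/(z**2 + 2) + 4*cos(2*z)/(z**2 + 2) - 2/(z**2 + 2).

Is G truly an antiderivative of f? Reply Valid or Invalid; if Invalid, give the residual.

d/dz[G] = (4*z**4 - 6*z**3 + 2*z**2*cos(2*z - 2) + z**2 - 4*z*cos(2*z - 2) + 22*z + 6*cos(2*z - 2) - 23)/(z**2 - 2*z + 3)
d/dz[G] - f(z) = (-8*z**5 - 2*z**4*cos(2*z) + 2*z**4*cos(2*z - 2) + 10*z**4 + 4*z**3*cos(2*z) - 4*z**3*cos(2*z - 2) - 28*z**3 - 10*z**2*cos(2*z) + 10*z**2*cos(2*z - 2) + 4*z**2 + 8*z*cos(2*z) - 8*z*cos(2*z - 2) - 26*z - 12*cos(2*z) + 12*cos(2*z - 2) - 40)/(z**4 - 2*z**3 + 5*z**2 - 4*z + 6) != 0.

Invalid: d/dz[G] - f = (-8*z**5 - 2*z**4*cos(2*z) + 2*z**4*cos(2*z - 2) + 10*z**4 + 4*z**3*cos(2*z) - 4*z**3*cos(2*z - 2) - 28*z**3 - 10*z**2*cos(2*z) + 10*z**2*cos(2*z - 2) + 4*z**2 + 8*z*cos(2*z) - 8*z*cos(2*z - 2) - 26*z - 12*cos(2*z) + 12*cos(2*z - 2) - 40)/(z**4 - 2*z**3 + 5*z**2 - 4*z + 6), which is not 0.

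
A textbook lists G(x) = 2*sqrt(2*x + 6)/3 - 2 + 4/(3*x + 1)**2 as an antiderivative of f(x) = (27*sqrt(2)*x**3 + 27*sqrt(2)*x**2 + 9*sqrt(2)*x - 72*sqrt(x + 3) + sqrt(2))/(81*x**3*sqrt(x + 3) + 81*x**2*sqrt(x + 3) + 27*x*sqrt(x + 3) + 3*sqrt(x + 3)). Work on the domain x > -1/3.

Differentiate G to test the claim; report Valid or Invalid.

d/dx[G] = (27*sqrt(2)*x**3 + 27*sqrt(2)*x**2 + 9*sqrt(2)*x - 72*sqrt(x + 3) + sqrt(2))/(81*x**3*sqrt(x + 3) + 81*x**2*sqrt(x + 3) + 27*x*sqrt(x + 3) + 3*sqrt(x + 3))
This equals f(x) exactly, so the claim holds.

Valid: G'(x) = f(x).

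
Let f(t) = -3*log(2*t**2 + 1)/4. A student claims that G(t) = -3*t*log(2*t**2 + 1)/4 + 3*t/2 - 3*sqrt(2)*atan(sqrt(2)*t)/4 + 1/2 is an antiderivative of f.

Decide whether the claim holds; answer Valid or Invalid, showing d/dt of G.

Valid: G'(t) = f(t).

d/dt[G] = -3*log(2*t**2 + 1)/4
This equals f(t) exactly, so the claim holds.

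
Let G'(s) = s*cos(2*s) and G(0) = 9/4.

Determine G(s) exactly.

G(s) = (2*s*sin(2*s) + cos(2*s) + 8)/4

Whatever form G(s) takes, its d/ds must return the stated G'(s).
A general antiderivative is s*sin(2*s)/2 + cos(2*s)/4 + C.
The condition gives C = 9/4 - (1/4) = 2.
So G(s) = (2*s*sin(2*s) + cos(2*s) + 8)/4.
Check: d/ds[(2*s*sin(2*s) + cos(2*s) + 8)/4] = s*cos(2*s) = G'(s).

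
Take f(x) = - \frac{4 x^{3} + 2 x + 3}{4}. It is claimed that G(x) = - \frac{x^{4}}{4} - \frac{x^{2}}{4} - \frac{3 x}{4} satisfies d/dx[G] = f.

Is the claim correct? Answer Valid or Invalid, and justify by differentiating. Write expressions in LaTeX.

Valid. The derivative of G reproduces f.

d/dx[G] = - x^{3} - \frac{x}{2} - \frac{3}{4}
This equals f(x) exactly, so the claim holds.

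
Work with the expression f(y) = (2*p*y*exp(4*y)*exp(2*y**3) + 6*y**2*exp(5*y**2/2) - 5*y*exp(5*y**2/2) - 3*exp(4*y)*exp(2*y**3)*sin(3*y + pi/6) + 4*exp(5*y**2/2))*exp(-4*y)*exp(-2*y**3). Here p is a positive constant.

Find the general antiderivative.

Recover f(y) by differentiating a candidate F(y); any mismatch rules it out.
Check: d/dy[p*y**2 + cos(3*y + pi/6) - exp(-4*y)*exp(5*y**2/2)*exp(-2*y**3)] = (2*p*y*exp(4*y)*exp(2*y**3) + 6*y**2*exp(5*y**2/2) - 5*y*exp(5*y**2/2) - 3*exp(4*y)*exp(2*y**3)*sin(3*y + pi/6) + 4*exp(5*y**2/2))*exp(-4*y)*exp(-2*y**3) = f(y).

F(y) = p*y**2 + cos(3*y + pi/6) - exp(-4*y)*exp(5*y**2/2)*exp(-2*y**3) + C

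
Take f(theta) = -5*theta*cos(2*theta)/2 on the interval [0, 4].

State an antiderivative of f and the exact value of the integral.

A first test for any F(theta): its theta-derivative must equal f(theta) identically.
F(theta) = -5*theta*sin(2*theta)/4 - 5*cos(2*theta)/8 is an antiderivative of f.
Check: d/dtheta[-5*theta*sin(2*theta)/4 - 5*cos(2*theta)/8] = -5*theta*cos(2*theta)/2 = f(theta).
F(4) = -5*sin(8) - 5*cos(8)/8; F(0) = -5/8.
Integral = F(4) - F(0) = -5*sin(8) - 5*cos(8)/8 + 5/8.

Antiderivative: F(theta) = -5*theta*sin(2*theta)/4 - 5*cos(2*theta)/8; value = -5*sin(8) - 5*cos(8)/8 + 5/8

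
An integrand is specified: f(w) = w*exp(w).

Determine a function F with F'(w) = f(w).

Recognize the product-rule pattern: f = u'v + uv' with u = w - 1, v = exp(w), so integration by parts undoes it.
Check: d/dw[(w - 1)*exp(w)] = w*exp(w) = f(w).

An antiderivative is F(w) = (w - 1)*exp(w).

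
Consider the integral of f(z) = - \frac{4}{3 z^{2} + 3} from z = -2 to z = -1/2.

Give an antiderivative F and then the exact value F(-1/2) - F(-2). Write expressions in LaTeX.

A candidate is checked by its d/dz: the result must match f(z).
F(z) = - \frac{4 \operatorname{atan}{\left(z \right)}}{3} is an antiderivative of f.
Check: d/dz[- \frac{4 \operatorname{atan}{\left(z \right)}}{3}] = - \frac{4}{3 z^{2} + 3} = f(z).
F(-1/2) = \frac{4 \operatorname{atan}{\left(\frac{1}{2} \right)}}{3}; F(-2) = \frac{4 \operatorname{atan}{\left(2 \right)}}{3}.
Integral = F(-1/2) - F(-2) = - \frac{4 \operatorname{atan}{\left(2 \right)}}{3} + \frac{4 \operatorname{atan}{\left(\frac{1}{2} \right)}}{3}.

Antiderivative: F(z) = - \frac{4 \operatorname{atan}{\left(z \right)}}{3}; value = - \frac{4 \operatorname{atan}{\left(2 \right)}}{3} + \frac{4 \operatorname{atan}{\left(\frac{1}{2} \right)}}{3}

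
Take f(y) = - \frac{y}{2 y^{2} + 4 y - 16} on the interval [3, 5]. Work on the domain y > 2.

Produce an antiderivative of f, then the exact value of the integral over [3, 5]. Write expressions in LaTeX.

The denominator factors as 2 \left(y - 2\right) \left(y + 4\right); partial fractions split f into directly integrable pieces: - \frac{1}{3 \left(y + 4\right)} - \frac{1}{6 \left(y - 2\right)}.
F(y) = - \frac{\log{\left(y - 2 \right)}}{6} - \frac{\log{\left(y + 4 \right)}}{3} is an antiderivative of f.
Check: d/dy[- \frac{\log{\left(y - 2 \right)}}{6} - \frac{\log{\left(y + 4 \right)}}{3}] = - \frac{y}{2 y^{2} + 4 y - 16} = f(y).
F(5) = - \frac{\log{\left(9 \right)}}{3} - \frac{\log{\left(3 \right)}}{6}; F(3) = - \frac{\log{\left(7 \right)}}{3}.
Integral = F(5) - F(3) = - \frac{\log{\left(9 \right)}}{3} - \frac{\log{\left(3 \right)}}{6} + \frac{\log{\left(7 \right)}}{3}.

Antiderivative: F(y) = - \frac{\log{\left(y - 2 \right)}}{6} - \frac{\log{\left(y + 4 \right)}}{3}; value = - \frac{\log{\left(9 \right)}}{3} - \frac{\log{\left(3 \right)}}{6} + \frac{\log{\left(7 \right)}}{3}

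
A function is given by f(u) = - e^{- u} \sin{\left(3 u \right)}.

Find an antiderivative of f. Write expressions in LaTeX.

An antiderivative is F(u) = \frac{e^{- u} \sin{\left(3 u \right)}}{10} + \frac{3 e^{- u} \cos{\left(3 u \right)}}{10}.

Recover f(u) by differentiating a candidate F(u); any mismatch rules it out.
Check: d/du[\frac{e^{- u} \sin{\left(3 u \right)}}{10} + \frac{3 e^{- u} \cos{\left(3 u \right)}}{10}] = - e^{- u} \sin{\left(3 u \right)} = f(u).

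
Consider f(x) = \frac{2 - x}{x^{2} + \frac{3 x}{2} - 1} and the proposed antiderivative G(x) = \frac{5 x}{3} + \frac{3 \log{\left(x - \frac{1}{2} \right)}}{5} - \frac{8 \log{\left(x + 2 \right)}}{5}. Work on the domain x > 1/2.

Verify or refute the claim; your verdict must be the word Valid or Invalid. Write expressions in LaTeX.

Invalid: d/dx[G] - f = \frac{5}{3}, which is not 0.

d/dx[G] = \frac{10 x^{2} + 9 x + 2}{6 x^{2} + 9 x - 6}
d/dx[G] - f(x) = \frac{5}{3} != 0.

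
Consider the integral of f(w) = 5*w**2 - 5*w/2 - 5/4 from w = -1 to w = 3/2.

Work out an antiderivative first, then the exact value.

Antiderivative: F(w) = 5*w**3/3 - 5*w**2/4 - 5*w/4; value = 125/48

The integrand splits into summands that can be handled one at a time.
F(w) = 5*w**3/3 - 5*w**2/4 - 5*w/4 is an antiderivative of f.
Check: d/dw[5*w**3/3 - 5*w**2/4 - 5*w/4] = 5*w**2 - 5*w/2 - 5/4 = f(w).
F(3/2) = 15/16; F(-1) = -5/3.
Integral = F(3/2) - F(-1) = 125/48.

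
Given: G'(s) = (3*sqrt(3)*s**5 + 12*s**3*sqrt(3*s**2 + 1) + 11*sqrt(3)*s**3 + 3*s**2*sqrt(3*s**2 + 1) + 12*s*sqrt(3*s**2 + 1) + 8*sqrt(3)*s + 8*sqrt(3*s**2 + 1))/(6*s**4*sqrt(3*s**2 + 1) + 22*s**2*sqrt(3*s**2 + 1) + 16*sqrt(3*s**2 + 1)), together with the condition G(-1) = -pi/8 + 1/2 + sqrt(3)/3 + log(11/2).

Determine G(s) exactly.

Any candidate G(s) must reproduce the stated G'(s) exactly.
A general antiderivative is sqrt(s**2 + 1/3)/2 + log(3*s**2/2 + 4) + atan(s)/2 + C.
The condition gives C = -pi/8 + 1/2 + sqrt(3)/3 + log(11/2) - (-pi/8 + sqrt(3)/3 + log(11/2)) = 1/2.
So G(s) = sqrt(3)*(sqrt(3*s**2 + 1) + 2*sqrt(3)*log(3*s**2/2 + 4) + sqrt(3)*atan(s) + sqrt(3))/6.
Check: d/ds[sqrt(3)*(sqrt(3*s**2 + 1) + 2*sqrt(3)*log(3*s**2/2 + 4) + sqrt(3)*atan(s) + sqrt(3))/6] = (3*sqrt(3)*s**5 + 12*s**3*sqrt(3*s**2 + 1) + 11*sqrt(3)*s**3 + 3*s**2*sqrt(3*s**2 + 1) + 12*s*sqrt(3*s**2 + 1) + 8*sqrt(3)*s + 8*sqrt(3*s**2 + 1))/(6*s**4*sqrt(3*s**2 + 1) + 22*s**2*sqrt(3*s**2 + 1) + 16*sqrt(3*s**2 + 1)) = G'(s).

G(s) = sqrt(3)*(sqrt(3*s**2 + 1) + 2*sqrt(3)*log(3*s**2/2 + 4) + sqrt(3)*atan(s) + sqrt(3))/6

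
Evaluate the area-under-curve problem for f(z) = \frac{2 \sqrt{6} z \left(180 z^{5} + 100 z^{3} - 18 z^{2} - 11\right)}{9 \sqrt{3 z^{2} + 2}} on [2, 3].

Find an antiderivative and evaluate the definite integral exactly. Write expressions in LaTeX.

Antiderivative: F(z) = \frac{20 z^{5} \sqrt{2 z^{2} + \frac{4}{3}}}{3} - \frac{4 z^{2} \sqrt{2 z^{2} + \frac{4}{3}}}{3} - \frac{2 \sqrt{2 z^{2} + \frac{4}{3}}}{3}; value = - \frac{1244 \sqrt{21}}{9} + \frac{4822 \sqrt{174}}{9}

Recognize the product-rule pattern: f = u'v + uv' with u = \frac{4 \sqrt{2 z^{2} + \frac{4}{3}}}{3}, v = 5 z^{5} - z^{2} - \frac{1}{2}, so integration by parts undoes it.
F(z) = \frac{20 z^{5} \sqrt{2 z^{2} + \frac{4}{3}}}{3} - \frac{4 z^{2} \sqrt{2 z^{2} + \frac{4}{3}}}{3} - \frac{2 \sqrt{2 z^{2} + \frac{4}{3}}}{3} is an antiderivative of f.
Check: d/dz[\frac{20 z^{5} \sqrt{2 z^{2} + \frac{4}{3}}}{3} - \frac{4 z^{2} \sqrt{2 z^{2} + \frac{4}{3}}}{3} - \frac{2 \sqrt{2 z^{2} + \frac{4}{3}}}{3}] = \frac{\sqrt{3} \left(360 \sqrt{2} z^{6} + 200 \sqrt{2} z^{4} - 36 \sqrt{2} z^{3} - 22 \sqrt{2} z\right)}{9 \sqrt{3 z^{2} + 2}}, which equals f(z).
F(3) = \frac{4822 \sqrt{174}}{9}; F(2) = \frac{1244 \sqrt{21}}{9}.
Integral = F(3) - F(2) = - \frac{1244 \sqrt{21}}{9} + \frac{4822 \sqrt{174}}{9}.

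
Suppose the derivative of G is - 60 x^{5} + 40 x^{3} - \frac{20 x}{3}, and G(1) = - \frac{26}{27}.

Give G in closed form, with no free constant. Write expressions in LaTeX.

The substitution u = 2 x^{2} - \frac{2}{3} works: G'(x) is exactly (dG/du)*(du/dx) for that inner function.
A general antiderivative is - \frac{5 \left(2 x^{2} - \frac{2}{3}\right)^{3}}{4} + C.
The condition gives C = - \frac{26}{27} - (- \frac{80}{27}) = 2.
So G(x) = \frac{2 \left(27 - 5 \left(3 x^{2} - 1\right)^{3}\right)}{27}.
Check: d/dx[\frac{2 \left(27 - 5 \left(3 x^{2} - 1\right)^{3}\right)}{27}] = - 60 x^{5} + 40 x^{3} - \frac{20 x}{3} = G'(x).

G(x) = \frac{2 \left(27 - 5 \left(3 x^{2} - 1\right)^{3}\right)}{27}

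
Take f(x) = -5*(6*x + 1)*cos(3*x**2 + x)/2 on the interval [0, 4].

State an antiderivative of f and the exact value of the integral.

The substitution u = 3*x**2 + x works: f is exactly (dF/du)*(du/dx) for that inner function.
F(x) = -5*sin(3*x**2 + x)/2 is an antiderivative of f.
Check: d/dx[-5*sin(3*x**2 + x)/2] = -15*x*cos(3*x**2 + x) - 5*cos(3*x**2 + x)/2, which equals f(x).
F(4) = -5*sin(52)/2; F(0) = 0.
Integral = F(4) - F(0) = -5*sin(52)/2.

Antiderivative: F(x) = -5*sin(3*x**2 + x)/2; value = -5*sin(52)/2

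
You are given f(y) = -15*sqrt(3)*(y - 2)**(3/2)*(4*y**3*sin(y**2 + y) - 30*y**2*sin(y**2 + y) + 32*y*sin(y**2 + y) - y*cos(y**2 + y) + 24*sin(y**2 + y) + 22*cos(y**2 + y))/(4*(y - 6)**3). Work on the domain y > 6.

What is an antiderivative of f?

An antiderivative is F(y) = 5*(3*y - 6)**(5/2)*cos(y**2 + y)/(6*(y - 6)**2).

Check any antiderivative F(y) by computing F'(y) and comparing it with f(y).
Check: d/dy[5*(3*y - 6)**(5/2)*cos(y**2 + y)/(6*(y - 6)**2)] = (-60*sqrt(3)*y**4*sqrt(y - 2)*sin(y**2 + y) + 570*sqrt(3)*y**3*sqrt(y - 2)*sin(y**2 + y) - 1380*sqrt(3)*y**2*sqrt(y - 2)*sin(y**2 + y) + 15*sqrt(3)*y**2*sqrt(y - 2)*cos(y**2 + y) + 600*sqrt(3)*y*sqrt(y - 2)*sin(y**2 + y) - 360*sqrt(3)*y*sqrt(y - 2)*cos(y**2 + y) + 720*sqrt(3)*sqrt(y - 2)*sin(y**2 + y) + 660*sqrt(3)*sqrt(y - 2)*cos(y**2 + y))/(4*y**3 - 72*y**2 + 432*y - 864), which equals f(y).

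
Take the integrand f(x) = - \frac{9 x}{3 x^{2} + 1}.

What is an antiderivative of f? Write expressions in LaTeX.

An antiderivative is F(x) = - \frac{3 \log{\left(2 x^{2} + \frac{2}{3} \right)}}{2}.

The substitution u = 2 x^{2} + \frac{2}{3} works: f is exactly (dF/du)*(du/dx) for that inner function.
Check: d/dx[- \frac{3 \log{\left(2 x^{2} + \frac{2}{3} \right)}}{2}] = - \frac{9 x}{3 x^{2} + 1} = f(x).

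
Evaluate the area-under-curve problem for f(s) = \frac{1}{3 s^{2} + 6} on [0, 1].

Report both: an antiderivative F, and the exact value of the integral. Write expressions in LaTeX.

Antiderivative: F(s) = \frac{\sqrt{2} \operatorname{atan}{\left(\frac{\sqrt{2} s}{2} \right)}}{6}; value = \frac{\sqrt{2} \operatorname{atan}{\left(\frac{\sqrt{2}}{2} \right)}}{6}

A candidate is checked by its d/ds: the result must match f(s).
F(s) = \frac{\sqrt{2} \operatorname{atan}{\left(\frac{\sqrt{2} s}{2} \right)}}{6} is an antiderivative of f.
Check: d/ds[\frac{\sqrt{2} \operatorname{atan}{\left(\frac{\sqrt{2} s}{2} \right)}}{6}] = \frac{1}{3 s^{2} + 6} = f(s).
F(1) = \frac{\sqrt{2} \operatorname{atan}{\left(\frac{\sqrt{2}}{2} \right)}}{6}; F(0) = 0.
Integral = F(1) - F(0) = \frac{\sqrt{2} \operatorname{atan}{\left(\frac{\sqrt{2}}{2} \right)}}{6}.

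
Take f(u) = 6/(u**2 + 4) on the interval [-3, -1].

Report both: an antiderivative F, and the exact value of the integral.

An antiderivative F(u) passes only if d/du[F] lands on f(u) exactly.
F(u) = 3*atan(u/2) is an antiderivative of f.
Check: d/du[3*atan(u/2)] = 6/(u**2 + 4) = f(u).
F(-1) = -3*atan(1/2); F(-3) = -3*atan(3/2).
Integral = F(-1) - F(-3) = -3*atan(1/2) + 3*atan(3/2).

Antiderivative: F(u) = 3*atan(u/2); value = -3*atan(1/2) + 3*atan(3/2)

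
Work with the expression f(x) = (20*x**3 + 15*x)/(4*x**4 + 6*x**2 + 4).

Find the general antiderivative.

F(x) = 5*log(2*x**4 + 3*x**2 + 2)/4 + C

f matches the chain-rule pattern g'(h)*h' with inner function h(x) = 2*x**4 + 3*x**2 + 2; substituting u = h(x) collapses the integral.
Check: d/dx[5*log(2*x**4 + 3*x**2 + 2)/4] = (20*x**3 + 15*x)/(4*x**4 + 6*x**2 + 4) = f(x).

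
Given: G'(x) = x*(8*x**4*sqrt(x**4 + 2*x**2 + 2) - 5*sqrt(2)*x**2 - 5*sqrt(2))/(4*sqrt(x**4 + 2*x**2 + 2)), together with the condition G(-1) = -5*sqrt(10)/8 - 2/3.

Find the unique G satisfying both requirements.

Differentiate the proposed G(x) back; it has to land on the given G'(x).
A general antiderivative is x**6/3 - 5*sqrt(x**4/2 + x**2 + 1)/4 + C.
The condition gives C = -5*sqrt(10)/8 - 2/3 - (1/3 - 5*sqrt(10)/8) = -1.
So G(x) = x**6/3 - 5*sqrt(x**4/2 + x**2 + 1)/4 - 1.
Check: d/dx[x**6/3 - 5*sqrt(x**4/2 + x**2 + 1)/4 - 1] = (8*x**5*sqrt(x**4 + 2*x**2 + 2) - 5*sqrt(2)*x**3 - 5*sqrt(2)*x)/(4*sqrt(x**4 + 2*x**2 + 2)), which equals G'(x).

G(x) = x**6/3 - 5*sqrt(x**4/2 + x**2 + 1)/4 - 1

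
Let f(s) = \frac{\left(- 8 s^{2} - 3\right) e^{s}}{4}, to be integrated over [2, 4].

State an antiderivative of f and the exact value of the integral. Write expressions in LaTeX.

Recognize the product-rule pattern: f = u'v + uv' with u = - 2 s^{2} + 4 s - \frac{19}{4}, v = e^{s}, so integration by parts undoes it.
F(s) = \frac{\left(- 8 s^{2} + 16 s - 19\right) e^{s}}{4} is an antiderivative of f.
Check: d/ds[\frac{\left(- 8 s^{2} + 16 s - 19\right) e^{s}}{4}] = - 2 s^{2} e^{s} - \frac{3 e^{s}}{4}, which equals f(s).
F(4) = - \frac{83 e^{4}}{4}; F(2) = - \frac{19 e^{2}}{4}.
Integral = F(4) - F(2) = - \frac{83 e^{4}}{4} + \frac{19 e^{2}}{4}.

Antiderivative: F(s) = \frac{\left(- 8 s^{2} + 16 s - 19\right) e^{s}}{4}; value = - \frac{83 e^{4}}{4} + \frac{19 e^{2}}{4}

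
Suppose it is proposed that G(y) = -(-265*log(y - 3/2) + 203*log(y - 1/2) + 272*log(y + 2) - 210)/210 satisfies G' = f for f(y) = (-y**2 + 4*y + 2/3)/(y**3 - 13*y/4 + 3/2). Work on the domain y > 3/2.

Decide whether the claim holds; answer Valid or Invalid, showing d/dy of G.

Valid - the claim checks out under differentiation.

d/dy[G] = (-12*y**2 + 48*y + 8)/(12*y**3 - 39*y + 18)
This equals f(y) exactly, so the claim holds.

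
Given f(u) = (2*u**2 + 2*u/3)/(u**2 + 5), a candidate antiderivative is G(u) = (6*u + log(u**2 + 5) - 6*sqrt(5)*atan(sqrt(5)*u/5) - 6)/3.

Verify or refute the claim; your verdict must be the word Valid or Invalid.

d/du[G] = (6*u**2 + 2*u)/(3*u**2 + 15)
This equals f(u) exactly, so the claim holds.

Valid. The derivative of G reproduces f.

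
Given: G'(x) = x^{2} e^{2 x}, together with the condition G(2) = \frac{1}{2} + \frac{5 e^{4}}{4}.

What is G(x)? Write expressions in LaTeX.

G'(x) has the shape u'v + uv' for u = \frac{x^{2}}{2} - \frac{x}{2} + \frac{1}{4} and v = e^{2 x} — it is the derivative of the product u*v.
A general antiderivative is \frac{\left(2 x^{2} - 2 x + 1\right) e^{2 x}}{4} + C.
The condition gives C = \frac{1}{2} + \frac{5 e^{4}}{4} - (\frac{5 e^{4}}{4}) = \frac{1}{2}.
So G(x) = \frac{x^{2} e^{2 x}}{2} - \frac{x e^{2 x}}{2} + \frac{e^{2 x}}{4} + \frac{1}{2}.
Check: d/dx[\frac{x^{2} e^{2 x}}{2} - \frac{x e^{2 x}}{2} + \frac{e^{2 x}}{4} + \frac{1}{2}] = x^{2} e^{2 x} = G'(x).

G(x) = \frac{x^{2} e^{2 x}}{2} - \frac{x e^{2 x}}{2} + \frac{e^{2 x}}{4} + \frac{1}{2}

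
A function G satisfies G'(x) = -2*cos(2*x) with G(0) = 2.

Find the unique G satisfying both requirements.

The proposed G(x) is checked by its d/dx: the result must match the given G'(x).
A general antiderivative is -sin(2*x) + C.
The condition gives C = 2 - (0) = 2.
So G(x) = 2 - sin(2*x).
Check: d/dx[2 - sin(2*x)] = -2*cos(2*x) = G'(x).

G(x) = 2 - sin(2*x)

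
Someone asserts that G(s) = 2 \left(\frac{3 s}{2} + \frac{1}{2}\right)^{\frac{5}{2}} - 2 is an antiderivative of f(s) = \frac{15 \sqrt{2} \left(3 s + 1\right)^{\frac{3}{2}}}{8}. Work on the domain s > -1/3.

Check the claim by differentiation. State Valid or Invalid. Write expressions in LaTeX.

Valid. The derivative of G reproduces f.

d/ds[G] = \frac{45 \sqrt{2} s \sqrt{3 s + 1}}{8} + \frac{15 \sqrt{2} \sqrt{3 s + 1}}{8}
This equals f(s) exactly, so the claim holds.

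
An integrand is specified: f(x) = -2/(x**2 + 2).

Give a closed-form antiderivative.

An antiderivative is F(x) = -sqrt(2)*atan(sqrt(2)*x/2).

An antiderivative F(x) passes only if d/dx[F] lands on f(x) exactly.
Check: d/dx[-sqrt(2)*atan(sqrt(2)*x/2)] = -2/(x**2 + 2) = f(x).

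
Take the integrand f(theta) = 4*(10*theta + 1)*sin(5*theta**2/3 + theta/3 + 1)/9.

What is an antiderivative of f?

f matches the chain-rule pattern g'(h)*h' with inner function h(theta) = 5*theta**2/3 + theta/3 + 1; substituting u = h(theta) collapses the integral.
Check: d/dtheta[-4*cos(5*theta**2/3 + theta/3 + 1)/3] = 40*theta*sin(5*theta**2/3 + theta/3 + 1)/9 + 4*sin(5*theta**2/3 + theta/3 + 1)/9, which equals f(theta).

An antiderivative is F(theta) = -4*cos(5*theta**2/3 + theta/3 + 1)/3.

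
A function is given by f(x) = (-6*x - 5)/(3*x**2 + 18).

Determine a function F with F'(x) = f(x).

An antiderivative is F(x) = -log(x**2 + 6) - 5*sqrt(6)*atan(sqrt(6)*x/6)/18.

A first test for any F(x): its x-derivative must equal f(x) identically.
Check: d/dx[-log(x**2 + 6) - 5*sqrt(6)*atan(sqrt(6)*x/6)/18] = (-6*x - 5)/(3*x**2 + 18) = f(x).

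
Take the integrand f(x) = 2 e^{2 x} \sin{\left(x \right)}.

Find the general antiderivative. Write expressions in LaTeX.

Check any antiderivative F(x) by computing F'(x) and comparing it with f(x).
Check: d/dx[\frac{4 e^{2 x} \sin{\left(x \right)}}{5} - \frac{2 e^{2 x} \cos{\left(x \right)}}{5}] = 2 e^{2 x} \sin{\left(x \right)} = f(x).

F(x) = \frac{4 e^{2 x} \sin{\left(x \right)}}{5} - \frac{2 e^{2 x} \cos{\left(x \right)}}{5} + C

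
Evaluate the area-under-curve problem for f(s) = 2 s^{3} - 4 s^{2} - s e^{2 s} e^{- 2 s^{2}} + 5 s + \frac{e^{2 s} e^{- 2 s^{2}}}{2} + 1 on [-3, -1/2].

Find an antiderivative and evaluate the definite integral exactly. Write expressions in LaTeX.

Integrate term by term and add the pieces.
F(s) = \frac{s^{4}}{2} - \frac{4 s^{3}}{3} + \frac{5 s^{2}}{2} + s + \frac{e^{2 s} e^{- 2 s^{2}}}{4} is an antiderivative of f.
Check: d/ds[\frac{s^{4}}{2} - \frac{4 s^{3}}{3} + \frac{5 s^{2}}{2} + s + \frac{e^{2 s} e^{- 2 s^{2}}}{4}] = \frac{\left(4 s^{3} e^{2 s^{2}} - 8 s^{2} e^{2 s^{2}} - 2 s e^{2 s} + 10 s e^{2 s^{2}} + e^{2 s} + 2 e^{2 s^{2}}\right) e^{- 2 s^{2}}}{2}, which equals f(s).
F(-1/2) = \frac{1}{4 e^{\frac{3}{2}}} + \frac{31}{96}; F(-3) = \frac{1}{4 e^{24}} + 96.
Integral = F(-1/2) - F(-3) = - \frac{9185}{96} - \frac{1}{4 e^{24}} + \frac{1}{4 e^{\frac{3}{2}}}.

Antiderivative: F(s) = \frac{s^{4}}{2} - \frac{4 s^{3}}{3} + \frac{5 s^{2}}{2} + s + \frac{e^{2 s} e^{- 2 s^{2}}}{4}; value = - \frac{9185}{96} - \frac{1}{4 e^{24}} + \frac{1}{4 e^{\frac{3}{2}}}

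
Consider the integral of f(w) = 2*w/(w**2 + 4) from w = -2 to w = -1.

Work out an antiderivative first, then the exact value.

Antiderivative: F(w) = log(w**2/2 + 2); value = -log(4) + log(5/2)

f matches the chain-rule pattern g'(h)*h' with inner function h(w) = w**2/2 + 2; substituting u = h(w) collapses the integral.
F(w) = log(w**2/2 + 2) is an antiderivative of f.
Check: d/dw[log(w**2/2 + 2)] = 2*w/(w**2 + 4) = f(w).
F(-1) = log(5/2); F(-2) = log(4).
Integral = F(-1) - F(-2) = -log(4) + log(5/2).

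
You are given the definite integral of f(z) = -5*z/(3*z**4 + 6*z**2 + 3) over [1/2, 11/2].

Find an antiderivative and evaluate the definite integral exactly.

Antiderivative: F(z) = 5/(6*z**2 + 6); value = -16/25

The substitution u = 2*z**2 + 2 works: f is exactly (dF/du)*(du/dz) for that inner function.
F(z) = 5/(6*z**2 + 6) is an antiderivative of f.
Check: d/dz[5/(6*z**2 + 6)] = -5*z/(3*z**4 + 6*z**2 + 3) = f(z).
F(11/2) = 2/75; F(1/2) = 2/3.
Integral = F(11/2) - F(1/2) = -16/25.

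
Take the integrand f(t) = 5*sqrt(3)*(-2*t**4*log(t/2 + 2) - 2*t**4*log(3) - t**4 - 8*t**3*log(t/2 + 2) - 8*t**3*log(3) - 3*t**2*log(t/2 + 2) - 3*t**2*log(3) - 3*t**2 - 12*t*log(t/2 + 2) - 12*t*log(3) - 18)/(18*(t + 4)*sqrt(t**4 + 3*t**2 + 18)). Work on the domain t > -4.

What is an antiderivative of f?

An antiderivative is F(t) = -5*sqrt(t**4/3 + t**2 + 6)*log(3*t/2 + 6)/6.

f has the shape u'v + uv' for u = -5*sqrt(t**4/3 + t**2 + 6)/6 and v = log(3*t/2 + 6) — it is the derivative of the product u*v.
Check: d/dt[-5*sqrt(t**4/3 + t**2 + 6)*log(3*t/2 + 6)/6] = (-10*t**4*log(t/2 + 2) - 10*t**4*log(3) - 5*t**4 - 40*t**3*log(t/2 + 2) - 40*t**3*log(3) - 15*t**2*log(t/2 + 2) - 15*t**2*log(3) - 15*t**2 - 60*t*log(t/2 + 2) - 60*t*log(3) - 90)/(6*sqrt(3)*t*sqrt(t**4 + 3*t**2 + 18) + 24*sqrt(3)*sqrt(t**4 + 3*t**2 + 18)), which equals f(t).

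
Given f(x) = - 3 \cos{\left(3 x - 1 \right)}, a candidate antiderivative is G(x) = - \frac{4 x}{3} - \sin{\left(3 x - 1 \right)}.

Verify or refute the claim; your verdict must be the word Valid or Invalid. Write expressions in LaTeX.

d/dx[G] = - 3 \cos{\left(3 x - 1 \right)} - \frac{4}{3}
d/dx[G] - f(x) = - \frac{4}{3} != 0.

Invalid: d/dx[G] - f = - \frac{4}{3}, which is not 0.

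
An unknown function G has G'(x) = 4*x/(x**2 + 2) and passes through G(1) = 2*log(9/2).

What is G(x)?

The substitution u = 3*x**2/2 + 3 works: G'(x) is exactly (dG/du)*(du/dx) for that inner function.
A general antiderivative is 2*log(3*x**2/2 + 3) + C.
The condition gives C = 2*log(9/2) - (2*log(9/2)) = 0.
So G(x) = 2*log(x**2/2 + 1) + 2*log(3).
Check: d/dx[2*log(x**2/2 + 1) + 2*log(3)] = 4*x/(x**2 + 2) = G'(x).

G(x) = 2*log(x**2/2 + 1) + 2*log(3)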